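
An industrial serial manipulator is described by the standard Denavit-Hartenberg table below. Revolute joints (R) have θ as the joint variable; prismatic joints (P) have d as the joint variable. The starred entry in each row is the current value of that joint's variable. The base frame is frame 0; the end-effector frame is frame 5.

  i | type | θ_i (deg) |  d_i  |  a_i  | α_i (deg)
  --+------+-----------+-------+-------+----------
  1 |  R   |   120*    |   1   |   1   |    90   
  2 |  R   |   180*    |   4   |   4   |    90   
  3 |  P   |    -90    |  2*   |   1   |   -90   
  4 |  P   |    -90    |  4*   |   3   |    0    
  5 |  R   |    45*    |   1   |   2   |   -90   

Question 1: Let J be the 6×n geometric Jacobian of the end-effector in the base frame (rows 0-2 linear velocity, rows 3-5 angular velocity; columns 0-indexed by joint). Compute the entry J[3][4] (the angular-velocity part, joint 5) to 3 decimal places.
0.500

axis z_4 = (0.5000,-0.8660,0.0000); lever o_n−o_4 = (-0.7247,-1.5731,1.4142)
cross product → J_v[:, 4] = (-1.2247,-0.7071,-1.4142)
J_ω[:, 4] = z_4
entry J[3][4] = 0.5000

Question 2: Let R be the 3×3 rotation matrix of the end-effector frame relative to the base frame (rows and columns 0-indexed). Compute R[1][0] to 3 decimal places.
End-effector x-axis (col 0 of R) = (-0.6124,-0.3536,0.7071)
R[1][0] = -0.3536

-0.354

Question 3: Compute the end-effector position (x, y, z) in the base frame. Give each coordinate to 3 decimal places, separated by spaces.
after link 1: o_1 = (-0.5000, 0.8660, 1.0000)
after link 2: o_2 = (4.9641, -0.5981, 1.0000)
after link 3: o_3 = (4.0981, -1.0981, 3.0000)
after link 4: o_4 = (6.0981, -4.5622, 6.0000)
after link 5: o_5 = (5.3733, -6.1353, 7.4142)

5.373 -6.135 7.414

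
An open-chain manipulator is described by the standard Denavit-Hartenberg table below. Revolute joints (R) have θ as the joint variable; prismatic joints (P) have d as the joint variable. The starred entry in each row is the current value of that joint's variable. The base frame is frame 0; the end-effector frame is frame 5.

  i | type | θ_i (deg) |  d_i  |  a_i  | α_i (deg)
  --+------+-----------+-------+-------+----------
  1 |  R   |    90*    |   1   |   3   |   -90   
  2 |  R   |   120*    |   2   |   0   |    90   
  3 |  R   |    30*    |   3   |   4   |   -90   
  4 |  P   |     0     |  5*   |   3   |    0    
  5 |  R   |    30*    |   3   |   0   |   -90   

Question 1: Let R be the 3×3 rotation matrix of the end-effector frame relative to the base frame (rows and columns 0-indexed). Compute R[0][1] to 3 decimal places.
End-effector y-axis (col 1 of R) = (0.8660,-0.2500,-0.4330)
R[0][1] = 0.8660

0.866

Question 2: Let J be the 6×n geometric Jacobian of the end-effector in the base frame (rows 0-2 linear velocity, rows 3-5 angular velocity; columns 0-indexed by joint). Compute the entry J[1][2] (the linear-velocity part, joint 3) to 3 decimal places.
axis z_2 = (-0.0000,0.8660,-0.5000); lever o_n−o_2 = (-10.4282,1.5670,-3.2859)
cross product → J_v[:, 2] = (-2.0622,5.2141,9.0311)
J_ω[:, 2] = z_2
entry J[1][2] = 5.2141

5.214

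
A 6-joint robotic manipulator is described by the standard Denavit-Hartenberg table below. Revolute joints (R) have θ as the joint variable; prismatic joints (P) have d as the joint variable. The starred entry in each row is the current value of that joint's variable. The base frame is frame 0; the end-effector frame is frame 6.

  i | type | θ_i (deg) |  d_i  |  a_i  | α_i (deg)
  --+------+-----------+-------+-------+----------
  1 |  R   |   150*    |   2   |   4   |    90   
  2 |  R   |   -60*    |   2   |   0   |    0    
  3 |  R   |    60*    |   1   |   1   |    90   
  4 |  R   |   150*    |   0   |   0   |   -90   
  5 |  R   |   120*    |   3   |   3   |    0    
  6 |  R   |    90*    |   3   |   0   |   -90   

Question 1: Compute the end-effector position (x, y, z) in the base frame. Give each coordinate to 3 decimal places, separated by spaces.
after link 1: o_1 = (-3.4641, 2.0000, 2.0000)
after link 2: o_2 = (-2.4641, 3.7321, 2.0000)
after link 3: o_3 = (-2.8301, 5.0981, 2.0000)
after link 4: o_4 = (-2.8301, 5.0981, 2.0000)
after link 5: o_5 = (-4.3301, 2.0981, 4.5981)
after link 6: o_6 = (-4.3301, -0.9019, 4.5981)

-4.330 -0.902 4.598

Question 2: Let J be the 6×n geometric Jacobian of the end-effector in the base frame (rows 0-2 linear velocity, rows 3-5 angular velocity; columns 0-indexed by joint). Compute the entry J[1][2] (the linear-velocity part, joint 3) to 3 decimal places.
-1.299

axis z_2 = (0.5000,0.8660,0.0000); lever o_n−o_2 = (-1.8660,-4.6340,2.5981)
cross product → J_v[:, 2] = (2.2500,-1.2990,-0.7010)
J_ω[:, 2] = z_2
entry J[1][2] = -1.2990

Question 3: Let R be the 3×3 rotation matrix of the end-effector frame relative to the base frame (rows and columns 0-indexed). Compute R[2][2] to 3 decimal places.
-0.866

End-effector z-axis (col 2 of R) = (0.5000,0.0000,-0.8660)
R[2][2] = -0.8660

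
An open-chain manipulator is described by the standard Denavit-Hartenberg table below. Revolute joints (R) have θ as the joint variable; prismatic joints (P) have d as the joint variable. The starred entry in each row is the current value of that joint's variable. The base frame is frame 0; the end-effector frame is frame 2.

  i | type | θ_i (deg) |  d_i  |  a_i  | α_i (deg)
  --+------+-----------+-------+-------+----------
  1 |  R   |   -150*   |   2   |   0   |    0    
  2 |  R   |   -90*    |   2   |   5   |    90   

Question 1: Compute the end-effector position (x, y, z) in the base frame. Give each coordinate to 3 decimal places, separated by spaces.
after link 1: o_1 = (0.0000, 0.0000, 2.0000)
after link 2: o_2 = (-2.5000, 4.3301, 4.0000)

-2.500 4.330 4.000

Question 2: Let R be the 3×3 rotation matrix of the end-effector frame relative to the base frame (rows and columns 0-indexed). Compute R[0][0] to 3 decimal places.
-0.500

End-effector x-axis (col 0 of R) = (-0.5000,0.8660,0.0000)
R[0][0] = -0.5000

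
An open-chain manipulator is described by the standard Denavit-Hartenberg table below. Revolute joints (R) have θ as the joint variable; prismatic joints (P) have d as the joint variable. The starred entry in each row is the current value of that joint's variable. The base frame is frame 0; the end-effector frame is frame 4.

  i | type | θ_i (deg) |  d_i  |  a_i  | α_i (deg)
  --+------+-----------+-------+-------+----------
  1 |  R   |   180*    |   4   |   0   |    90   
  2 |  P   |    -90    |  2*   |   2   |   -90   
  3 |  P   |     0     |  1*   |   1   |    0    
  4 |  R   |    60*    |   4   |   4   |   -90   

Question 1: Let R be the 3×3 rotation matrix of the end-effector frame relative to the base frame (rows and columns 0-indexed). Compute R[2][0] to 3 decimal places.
End-effector x-axis (col 0 of R) = (-0.0000,-0.8660,-0.5000)
R[2][0] = -0.5000

-0.500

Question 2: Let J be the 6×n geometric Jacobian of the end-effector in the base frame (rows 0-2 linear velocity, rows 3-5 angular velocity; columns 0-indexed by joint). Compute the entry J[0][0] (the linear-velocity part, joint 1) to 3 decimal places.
axis z_0 = ẑ; lever o_n−o_0 = (-5.0000,-1.4641,-1.0000)
cross product → J_v[:, 0] = (1.4641,-5.0000,0.0000)
J_ω[:, 0] = z_0
entry J[0][0] = 1.4641

1.464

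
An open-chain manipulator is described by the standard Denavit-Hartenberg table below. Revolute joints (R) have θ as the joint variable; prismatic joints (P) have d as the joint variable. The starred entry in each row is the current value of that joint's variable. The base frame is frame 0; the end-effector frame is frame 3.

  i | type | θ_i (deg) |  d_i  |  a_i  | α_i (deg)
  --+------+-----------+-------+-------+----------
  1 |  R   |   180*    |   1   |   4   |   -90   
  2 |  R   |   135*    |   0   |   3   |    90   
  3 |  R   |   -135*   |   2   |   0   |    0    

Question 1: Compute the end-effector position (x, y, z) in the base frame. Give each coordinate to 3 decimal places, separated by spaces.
after link 1: o_1 = (-4.0000, 0.0000, 1.0000)
after link 2: o_2 = (-1.8787, 0.0000, -1.1213)
after link 3: o_3 = (-3.2929, 0.0000, -2.5355)

-3.293 0.000 -2.536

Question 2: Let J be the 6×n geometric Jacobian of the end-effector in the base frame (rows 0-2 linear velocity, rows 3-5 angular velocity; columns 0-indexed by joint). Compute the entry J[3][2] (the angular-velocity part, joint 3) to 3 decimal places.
axis z_2 = (-0.7071,-0.0000,-0.7071); lever o_n−o_2 = (-1.4142,-0.0000,-1.4142)
cross product → J_v[:, 2] = (0.0000,0.0000,-0.0000)
J_ω[:, 2] = z_2
entry J[3][2] = -0.7071

-0.707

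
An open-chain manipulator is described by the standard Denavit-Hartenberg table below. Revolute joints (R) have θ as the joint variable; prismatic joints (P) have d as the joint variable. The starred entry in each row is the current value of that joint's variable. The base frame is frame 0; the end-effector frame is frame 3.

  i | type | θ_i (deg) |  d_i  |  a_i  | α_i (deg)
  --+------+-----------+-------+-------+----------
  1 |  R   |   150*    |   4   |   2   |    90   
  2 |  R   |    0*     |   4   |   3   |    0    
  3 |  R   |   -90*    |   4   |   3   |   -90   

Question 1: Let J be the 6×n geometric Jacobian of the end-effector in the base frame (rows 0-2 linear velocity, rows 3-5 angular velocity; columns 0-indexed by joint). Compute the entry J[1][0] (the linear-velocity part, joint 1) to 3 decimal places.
axis z_0 = ẑ; lever o_n−o_0 = (-0.3301,9.4282,1.0000)
cross product → J_v[:, 0] = (-9.4282,-0.3301,0.0000)
J_ω[:, 0] = z_0
entry J[1][0] = -0.3301

-0.330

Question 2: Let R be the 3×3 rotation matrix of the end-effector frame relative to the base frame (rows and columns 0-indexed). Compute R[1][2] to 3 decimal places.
0.500

End-effector z-axis (col 2 of R) = (-0.8660,0.5000,0.0000)
R[1][2] = 0.5000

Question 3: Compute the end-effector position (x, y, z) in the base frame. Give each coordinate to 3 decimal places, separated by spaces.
after link 1: o_1 = (-1.7321, 1.0000, 4.0000)
after link 2: o_2 = (-2.3301, 5.9641, 4.0000)
after link 3: o_3 = (-0.3301, 9.4282, 1.0000)

-0.330 9.428 1.000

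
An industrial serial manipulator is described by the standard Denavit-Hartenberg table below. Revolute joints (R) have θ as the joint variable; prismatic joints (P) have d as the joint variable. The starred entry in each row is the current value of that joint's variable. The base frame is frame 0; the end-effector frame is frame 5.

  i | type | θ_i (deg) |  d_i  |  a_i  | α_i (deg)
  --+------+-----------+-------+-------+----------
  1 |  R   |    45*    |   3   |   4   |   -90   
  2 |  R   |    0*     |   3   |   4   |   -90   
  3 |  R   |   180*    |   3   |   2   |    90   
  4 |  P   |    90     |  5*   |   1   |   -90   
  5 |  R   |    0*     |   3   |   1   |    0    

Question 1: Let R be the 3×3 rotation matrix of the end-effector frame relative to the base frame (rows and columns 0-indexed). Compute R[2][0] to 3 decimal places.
End-effector x-axis (col 0 of R) = (-0.0000,0.0000,-1.0000)
R[2][0] = -1.0000

-1.000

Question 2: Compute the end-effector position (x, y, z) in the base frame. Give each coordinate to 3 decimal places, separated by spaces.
after link 1: o_1 = (2.8284, 2.8284, 3.0000)
after link 2: o_2 = (3.5355, 7.7782, 3.0000)
after link 3: o_3 = (2.1213, 6.3640, -0.0000)
after link 4: o_4 = (5.6569, 2.8284, -1.0000)
after link 5: o_5 = (7.7782, 4.9497, -2.0000)

7.778 4.950 -2.000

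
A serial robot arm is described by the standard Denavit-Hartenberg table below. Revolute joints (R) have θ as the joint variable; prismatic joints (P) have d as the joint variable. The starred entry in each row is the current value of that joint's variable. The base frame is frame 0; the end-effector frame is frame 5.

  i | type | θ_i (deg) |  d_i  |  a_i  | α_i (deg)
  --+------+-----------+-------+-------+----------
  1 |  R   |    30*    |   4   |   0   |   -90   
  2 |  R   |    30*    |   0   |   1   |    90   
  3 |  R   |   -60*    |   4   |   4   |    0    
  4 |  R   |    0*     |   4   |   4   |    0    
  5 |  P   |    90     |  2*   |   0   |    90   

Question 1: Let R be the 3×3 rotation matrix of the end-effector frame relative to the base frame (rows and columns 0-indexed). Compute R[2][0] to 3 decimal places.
End-effector x-axis (col 0 of R) = (0.3995,0.8080,-0.4330)
R[2][0] = -0.4330

-0.433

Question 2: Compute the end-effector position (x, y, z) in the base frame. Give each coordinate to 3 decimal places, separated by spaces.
after link 1: o_1 = (0.0000, 0.0000, 4.0000)
after link 2: o_2 = (0.7500, 0.4330, 3.5000)
after link 3: o_3 = (5.7141, -0.7010, 5.9641)
after link 4: o_4 = (10.6782, -1.8349, 8.4282)
after link 5: o_5 = (11.5442, -1.3349, 10.1603)

11.544 -1.335 10.160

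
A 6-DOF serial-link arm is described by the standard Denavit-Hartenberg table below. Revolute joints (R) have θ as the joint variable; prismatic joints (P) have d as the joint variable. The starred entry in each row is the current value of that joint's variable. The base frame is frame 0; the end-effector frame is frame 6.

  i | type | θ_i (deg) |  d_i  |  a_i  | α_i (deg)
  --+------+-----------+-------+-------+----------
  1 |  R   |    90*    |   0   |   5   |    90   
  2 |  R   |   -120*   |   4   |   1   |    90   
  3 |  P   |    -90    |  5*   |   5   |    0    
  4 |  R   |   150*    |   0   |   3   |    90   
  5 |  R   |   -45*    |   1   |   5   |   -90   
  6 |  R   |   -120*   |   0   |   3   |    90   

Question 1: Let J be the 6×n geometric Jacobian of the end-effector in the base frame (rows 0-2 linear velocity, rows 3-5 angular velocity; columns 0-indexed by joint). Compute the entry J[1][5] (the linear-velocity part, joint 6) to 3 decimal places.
0.482

axis z_5 = (0.6124,-0.7891,0.0474); lever o_n−o_5 = (-2.2176,-1.7784,-0.9589)
cross product → J_v[:, 5] = (0.8410,0.4822,-2.8391)
J_ω[:, 5] = z_5
entry J[1][5] = 0.4822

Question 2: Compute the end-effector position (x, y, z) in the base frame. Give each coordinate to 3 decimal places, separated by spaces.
1.942 -0.614 -4.673

after link 1: o_1 = (0.0000, 5.0000, 0.0000)
after link 2: o_2 = (4.0000, 4.5000, -0.8660)
after link 3: o_3 = (-1.0000, 0.1699, 1.6340)
after link 4: o_4 = (1.5981, -0.5801, 0.3349)
after link 5: o_5 = (4.1599, 1.1648, -3.7138)
after link 6: o_6 = (1.9423, -0.6136, -4.6727)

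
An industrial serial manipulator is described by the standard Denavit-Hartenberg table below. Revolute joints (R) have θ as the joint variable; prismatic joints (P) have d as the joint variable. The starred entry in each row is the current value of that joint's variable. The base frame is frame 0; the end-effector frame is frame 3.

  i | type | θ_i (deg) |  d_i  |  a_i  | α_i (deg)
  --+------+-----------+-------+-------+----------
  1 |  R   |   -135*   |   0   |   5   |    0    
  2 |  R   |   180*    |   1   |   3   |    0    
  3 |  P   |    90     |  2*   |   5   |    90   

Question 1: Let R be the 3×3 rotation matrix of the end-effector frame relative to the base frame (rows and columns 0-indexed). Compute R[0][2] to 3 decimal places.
0.707

End-effector z-axis (col 2 of R) = (0.7071,0.7071,0.0000)
R[0][2] = 0.7071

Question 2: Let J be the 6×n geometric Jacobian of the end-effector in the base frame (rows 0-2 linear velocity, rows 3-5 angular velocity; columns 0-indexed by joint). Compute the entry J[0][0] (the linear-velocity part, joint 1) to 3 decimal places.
axis z_0 = ẑ; lever o_n−o_0 = (-4.9497,2.1213,3.0000)
cross product → J_v[:, 0] = (-2.1213,-4.9497,0.0000)
J_ω[:, 0] = z_0
entry J[0][0] = -2.1213

-2.121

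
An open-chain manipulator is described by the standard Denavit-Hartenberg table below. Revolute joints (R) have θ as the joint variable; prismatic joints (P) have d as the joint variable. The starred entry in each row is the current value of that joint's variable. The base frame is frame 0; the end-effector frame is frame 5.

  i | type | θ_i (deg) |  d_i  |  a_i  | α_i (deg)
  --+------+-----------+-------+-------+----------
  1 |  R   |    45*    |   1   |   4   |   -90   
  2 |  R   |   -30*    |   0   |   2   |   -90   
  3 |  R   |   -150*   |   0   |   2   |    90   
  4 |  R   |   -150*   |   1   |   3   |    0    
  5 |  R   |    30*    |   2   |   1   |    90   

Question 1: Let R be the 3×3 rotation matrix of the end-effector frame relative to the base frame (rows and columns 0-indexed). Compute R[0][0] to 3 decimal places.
End-effector x-axis (col 0 of R) = (0.1358,-0.2178,0.9665)
R[0][0] = 0.1358

0.136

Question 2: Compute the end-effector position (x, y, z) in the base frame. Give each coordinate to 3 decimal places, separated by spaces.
after link 1: o_1 = (2.8284, 2.8284, 1.0000)
after link 2: o_2 = (4.0532, 4.0532, 2.0000)
after link 3: o_3 = (2.2854, 3.6996, 1.1340)
after link 4: o_4 = (4.3577, 2.7100, 3.3080)
after link 5: o_5 = (5.1058, 0.6551, 3.7745)

5.106 0.655 3.775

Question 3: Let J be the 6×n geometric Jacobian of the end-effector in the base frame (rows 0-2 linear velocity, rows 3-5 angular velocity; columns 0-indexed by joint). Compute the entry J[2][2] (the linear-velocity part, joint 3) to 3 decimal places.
-1.574

axis z_2 = (0.3536,0.3536,-0.8660); lever o_n−o_2 = (1.0526,-3.3981,1.7745)
cross product → J_v[:, 2] = (-2.3154,-1.5390,-1.5736)
J_ω[:, 2] = z_2
entry J[2][2] = -1.5736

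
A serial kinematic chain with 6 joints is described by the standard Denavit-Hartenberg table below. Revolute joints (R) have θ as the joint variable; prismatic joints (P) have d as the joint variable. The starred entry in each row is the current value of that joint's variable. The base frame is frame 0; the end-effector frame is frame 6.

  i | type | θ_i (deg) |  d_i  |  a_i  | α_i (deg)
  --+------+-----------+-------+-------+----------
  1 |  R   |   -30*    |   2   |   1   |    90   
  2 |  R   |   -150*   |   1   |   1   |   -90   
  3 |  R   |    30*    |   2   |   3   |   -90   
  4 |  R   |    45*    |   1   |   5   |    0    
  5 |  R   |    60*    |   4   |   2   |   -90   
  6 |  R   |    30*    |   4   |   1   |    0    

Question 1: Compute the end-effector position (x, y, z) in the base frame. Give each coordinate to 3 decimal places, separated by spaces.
after link 1: o_1 = (0.8660, -0.5000, 2.0000)
after link 2: o_2 = (-0.3840, -0.9330, 1.5000)
after link 3: o_3 = (-0.7165, 0.9910, -1.5311)
after link 4: o_4 = (-2.8519, 5.2652, 0.2498)
after link 5: o_5 = (-0.2496, 7.4638, 3.1470)
after link 6: o_6 = (1.0656, 3.8444, 4.6200)

1.066 3.844 4.620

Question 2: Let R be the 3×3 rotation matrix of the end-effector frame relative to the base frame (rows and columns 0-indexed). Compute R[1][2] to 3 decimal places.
-0.845

End-effector z-axis (col 2 of R) = (0.4980,-0.8452,0.1941)
R[1][2] = -0.8452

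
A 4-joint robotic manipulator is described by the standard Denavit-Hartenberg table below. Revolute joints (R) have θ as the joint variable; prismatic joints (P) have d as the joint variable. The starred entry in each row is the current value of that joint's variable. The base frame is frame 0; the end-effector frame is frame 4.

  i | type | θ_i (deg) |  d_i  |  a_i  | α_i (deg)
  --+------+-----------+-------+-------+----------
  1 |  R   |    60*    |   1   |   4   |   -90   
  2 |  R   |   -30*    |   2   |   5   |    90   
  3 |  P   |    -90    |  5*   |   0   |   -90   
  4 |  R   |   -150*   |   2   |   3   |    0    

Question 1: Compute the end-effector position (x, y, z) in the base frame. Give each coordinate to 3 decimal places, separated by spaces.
-0.576 8.199 10.129

after link 1: o_1 = (2.0000, 3.4641, 1.0000)
after link 2: o_2 = (2.4330, 8.2141, 3.5000)
after link 3: o_3 = (1.1830, 6.0490, 7.8301)
after link 4: o_4 = (-0.5760, 8.1986, 10.1292)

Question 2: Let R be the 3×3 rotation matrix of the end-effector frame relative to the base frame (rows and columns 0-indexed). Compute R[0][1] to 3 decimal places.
End-effector y-axis (col 1 of R) = (0.2165,-0.6250,0.7500)
R[0][1] = 0.2165

0.217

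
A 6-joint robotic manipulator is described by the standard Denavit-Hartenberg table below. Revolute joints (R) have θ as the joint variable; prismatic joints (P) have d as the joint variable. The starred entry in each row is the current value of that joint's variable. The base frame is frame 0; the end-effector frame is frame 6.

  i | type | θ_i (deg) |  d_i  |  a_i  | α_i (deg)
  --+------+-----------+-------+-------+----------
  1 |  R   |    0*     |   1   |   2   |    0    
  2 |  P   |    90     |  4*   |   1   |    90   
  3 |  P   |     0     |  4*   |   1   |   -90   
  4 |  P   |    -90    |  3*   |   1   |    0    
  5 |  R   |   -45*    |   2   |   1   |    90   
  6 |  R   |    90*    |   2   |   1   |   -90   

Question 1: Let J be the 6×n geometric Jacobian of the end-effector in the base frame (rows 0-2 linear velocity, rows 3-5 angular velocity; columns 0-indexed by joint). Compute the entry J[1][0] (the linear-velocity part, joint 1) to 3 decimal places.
axis z_0 = ẑ; lever o_n−o_0 = (6.2929,-0.1213,11.0000)
cross product → J_v[:, 0] = (0.1213,6.2929,-0.0000)
J_ω[:, 0] = z_0
entry J[1][0] = 6.2929

6.293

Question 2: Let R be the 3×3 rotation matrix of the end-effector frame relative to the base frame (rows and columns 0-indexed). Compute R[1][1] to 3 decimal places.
0.707

End-effector y-axis (col 1 of R) = (0.7071,0.7071,-0.0000)
R[1][1] = 0.7071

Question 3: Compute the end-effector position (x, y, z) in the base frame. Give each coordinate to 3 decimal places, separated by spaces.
after link 1: o_1 = (2.0000, 0.0000, 1.0000)
after link 2: o_2 = (2.0000, 1.0000, 5.0000)
after link 3: o_3 = (6.0000, 2.0000, 5.0000)
after link 4: o_4 = (7.0000, 2.0000, 8.0000)
after link 5: o_5 = (7.7071, 1.2929, 10.0000)
after link 6: o_6 = (6.2929, -0.1213, 11.0000)

6.293 -0.121 11.000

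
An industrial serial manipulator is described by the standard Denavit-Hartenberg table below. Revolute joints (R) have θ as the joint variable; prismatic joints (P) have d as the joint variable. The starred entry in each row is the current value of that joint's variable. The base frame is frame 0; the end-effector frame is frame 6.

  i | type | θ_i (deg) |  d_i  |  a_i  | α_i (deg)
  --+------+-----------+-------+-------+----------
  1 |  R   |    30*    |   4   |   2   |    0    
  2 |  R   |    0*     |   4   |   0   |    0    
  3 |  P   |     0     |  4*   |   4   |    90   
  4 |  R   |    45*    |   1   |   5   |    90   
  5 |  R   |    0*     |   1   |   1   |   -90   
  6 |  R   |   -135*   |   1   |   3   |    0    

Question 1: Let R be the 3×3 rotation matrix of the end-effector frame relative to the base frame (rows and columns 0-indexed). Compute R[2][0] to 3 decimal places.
-1.000

End-effector x-axis (col 0 of R) = (0.0000,-0.0000,-1.0000)
R[2][0] = -1.0000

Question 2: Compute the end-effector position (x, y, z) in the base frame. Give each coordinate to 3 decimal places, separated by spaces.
10.483 3.743 12.536

after link 1: o_1 = (1.7321, 1.0000, 4.0000)
after link 2: o_2 = (1.7321, 1.0000, 8.0000)
after link 3: o_3 = (5.1962, 3.0000, 12.0000)
after link 4: o_4 = (8.7580, 3.9017, 15.5355)
after link 5: o_5 = (9.9828, 4.6088, 15.5355)
after link 6: o_6 = (10.4828, 3.7428, 12.5355)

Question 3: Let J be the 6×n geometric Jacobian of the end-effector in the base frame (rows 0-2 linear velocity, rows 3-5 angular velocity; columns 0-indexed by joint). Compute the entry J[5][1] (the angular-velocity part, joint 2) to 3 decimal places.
1.000

axis z_1 = (0.0000,0.0000,1.0000); lever o_n−o_1 = (8.7507,2.7428,8.5355)
cross product → J_v[:, 1] = (-2.7428,8.7507,0.0000)
J_ω[:, 1] = z_1
entry J[5][1] = 1.0000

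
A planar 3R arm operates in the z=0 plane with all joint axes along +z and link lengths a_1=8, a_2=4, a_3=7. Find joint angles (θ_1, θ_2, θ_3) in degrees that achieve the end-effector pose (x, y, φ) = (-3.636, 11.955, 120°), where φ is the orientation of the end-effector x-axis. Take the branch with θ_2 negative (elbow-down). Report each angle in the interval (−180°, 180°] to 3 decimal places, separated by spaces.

119.997 -135.002 135.005

wrist centre = target − a_3·(cos φ, sin φ) = (-0.1360, 5.8928)
cos θ_2 = (34.7438−8²−4²)/(2·8·4) = -0.7071; θ_2 = -135.0017° (elbow-down)
β = atan2(5.8928,-0.1360) = 91.3221°; ψ = atan2(-2.8283,5.1715) = -28.6747°
θ_1 = β − ψ = 119.9968°
θ_3 = φ − θ_1 − θ_2 = 135.0048° (wrapped to (-180°,180°])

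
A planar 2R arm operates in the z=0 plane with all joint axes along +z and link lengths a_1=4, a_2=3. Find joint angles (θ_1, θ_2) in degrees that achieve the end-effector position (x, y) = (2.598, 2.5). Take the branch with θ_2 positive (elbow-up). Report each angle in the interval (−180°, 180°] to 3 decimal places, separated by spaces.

cos θ_2 = (12.9996−4²−3²)/(2·4·3) = -0.5000; θ_2 = 120.0011° (elbow-up)
β = atan2(2.5000,2.5980) = 43.8987°; ψ = atan2(2.5980,2.5000) = 46.1024°
θ_1 = β − ψ = -2.2036°

-2.204 120.001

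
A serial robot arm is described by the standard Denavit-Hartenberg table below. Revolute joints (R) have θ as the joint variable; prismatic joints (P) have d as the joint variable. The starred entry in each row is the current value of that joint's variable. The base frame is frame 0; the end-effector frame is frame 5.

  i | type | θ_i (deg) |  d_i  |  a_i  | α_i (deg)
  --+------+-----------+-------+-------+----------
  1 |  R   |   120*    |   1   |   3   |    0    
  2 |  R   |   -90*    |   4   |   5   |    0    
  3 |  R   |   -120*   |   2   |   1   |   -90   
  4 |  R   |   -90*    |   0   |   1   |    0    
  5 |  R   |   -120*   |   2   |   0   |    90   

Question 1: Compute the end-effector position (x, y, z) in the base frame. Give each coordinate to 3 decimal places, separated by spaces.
4.830 4.098 8.000

after link 1: o_1 = (-1.5000, 2.5981, 1.0000)
after link 2: o_2 = (2.8301, 5.0981, 5.0000)
after link 3: o_3 = (2.8301, 4.0981, 7.0000)
after link 4: o_4 = (2.8301, 4.0981, 8.0000)
after link 5: o_5 = (4.8301, 4.0981, 8.0000)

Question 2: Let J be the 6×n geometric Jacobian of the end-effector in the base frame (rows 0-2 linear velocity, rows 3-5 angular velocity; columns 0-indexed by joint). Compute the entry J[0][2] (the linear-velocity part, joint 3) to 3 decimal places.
axis z_2 = (0.0000,0.0000,1.0000); lever o_n−o_2 = (2.0000,-1.0000,3.0000)
cross product → J_v[:, 2] = (1.0000,2.0000,-0.0000)
J_ω[:, 2] = z_2
entry J[0][2] = 1.0000

1.000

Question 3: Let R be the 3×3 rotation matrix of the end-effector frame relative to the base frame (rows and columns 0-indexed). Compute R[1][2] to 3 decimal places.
End-effector z-axis (col 2 of R) = (0.0000,-0.5000,-0.8660)
R[1][2] = -0.5000

-0.500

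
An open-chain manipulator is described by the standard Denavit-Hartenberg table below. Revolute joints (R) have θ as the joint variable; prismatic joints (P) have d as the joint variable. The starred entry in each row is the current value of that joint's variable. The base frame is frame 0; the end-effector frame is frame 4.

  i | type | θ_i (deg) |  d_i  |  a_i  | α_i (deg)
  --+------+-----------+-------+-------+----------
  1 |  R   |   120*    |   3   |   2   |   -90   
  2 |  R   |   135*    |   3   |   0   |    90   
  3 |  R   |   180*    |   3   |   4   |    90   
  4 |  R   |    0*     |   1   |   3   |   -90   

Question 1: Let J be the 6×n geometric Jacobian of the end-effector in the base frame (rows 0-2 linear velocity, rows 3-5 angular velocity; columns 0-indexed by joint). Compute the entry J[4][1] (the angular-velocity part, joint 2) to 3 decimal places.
axis z_1 = (-0.8660,-0.5000,0.0000); lever o_n−o_1 = (-6.9996,4.1237,2.8284)
cross product → J_v[:, 1] = (-1.4142,2.4495,-7.0711)
J_ω[:, 1] = z_1
entry J[4][1] = -0.5000

-0.500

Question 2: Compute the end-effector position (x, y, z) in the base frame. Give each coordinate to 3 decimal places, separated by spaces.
after link 1: o_1 = (-1.0000, 1.7321, 3.0000)
after link 2: o_2 = (-3.5981, 0.2321, 3.0000)
after link 3: o_3 = (-6.0729, 4.5187, 3.7071)
after link 4: o_4 = (-7.9996, 5.8558, 5.8284)

-8.000 5.856 5.828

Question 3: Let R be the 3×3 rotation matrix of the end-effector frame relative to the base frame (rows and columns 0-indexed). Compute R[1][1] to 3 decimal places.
End-effector y-axis (col 1 of R) = (0.8660,0.5000,-0.0000)
R[1][1] = 0.5000

0.500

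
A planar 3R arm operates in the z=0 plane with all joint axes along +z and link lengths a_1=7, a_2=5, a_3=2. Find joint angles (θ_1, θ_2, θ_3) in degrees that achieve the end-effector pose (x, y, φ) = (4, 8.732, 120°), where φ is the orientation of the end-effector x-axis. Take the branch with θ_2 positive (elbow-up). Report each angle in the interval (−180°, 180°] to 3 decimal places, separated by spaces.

wrist centre = target − a_3·(cos φ, sin φ) = (5.0000, 6.9999)
cos θ_2 = (73.9993−7²−5²)/(2·7·5) = -0.0000; θ_2 = 90.0006° (elbow-up)
β = atan2(6.9999,5.0000) = 54.4621°; ψ = atan2(5.0000,6.9999) = 35.5379°
θ_1 = β − ψ = 18.9243°
θ_3 = φ − θ_1 − θ_2 = 11.0752° (wrapped to (-180°,180°])

18.924 90.001 11.075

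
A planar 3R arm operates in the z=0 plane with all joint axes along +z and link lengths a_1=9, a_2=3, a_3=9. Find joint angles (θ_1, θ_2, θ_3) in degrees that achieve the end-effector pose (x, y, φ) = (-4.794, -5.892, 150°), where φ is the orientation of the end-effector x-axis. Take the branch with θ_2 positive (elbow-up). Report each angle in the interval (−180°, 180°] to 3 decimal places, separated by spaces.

-87.795 60.006 177.789

wrist centre = target − a_3·(cos φ, sin φ) = (3.0002, -10.3920)
cos θ_2 = (116.9950−9²−3²)/(2·9·3) = 0.4999; θ_2 = 60.0061° (elbow-up)
β = atan2(-10.3920,3.0002) = -73.8963°; ψ = atan2(2.5982,10.4997) = 13.8991°
θ_1 = β − ψ = -87.7953°
θ_3 = φ − θ_1 − θ_2 = 177.7892° (wrapped to (-180°,180°])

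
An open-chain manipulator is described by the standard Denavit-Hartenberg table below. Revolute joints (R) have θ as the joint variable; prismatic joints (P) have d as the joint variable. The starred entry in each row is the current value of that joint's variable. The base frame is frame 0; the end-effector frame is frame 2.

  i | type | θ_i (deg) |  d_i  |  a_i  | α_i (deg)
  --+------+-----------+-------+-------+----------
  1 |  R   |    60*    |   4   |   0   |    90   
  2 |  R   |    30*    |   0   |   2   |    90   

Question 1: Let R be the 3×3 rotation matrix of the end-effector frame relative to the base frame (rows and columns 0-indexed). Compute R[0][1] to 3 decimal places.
0.866

End-effector y-axis (col 1 of R) = (0.8660,-0.5000,0.0000)
R[0][1] = 0.8660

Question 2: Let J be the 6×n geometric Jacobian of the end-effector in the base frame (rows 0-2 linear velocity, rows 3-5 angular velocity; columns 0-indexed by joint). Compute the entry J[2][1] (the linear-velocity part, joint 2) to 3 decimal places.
axis z_1 = (0.8660,-0.5000,0.0000); lever o_n−o_1 = (0.8660,1.5000,1.0000)
cross product → J_v[:, 1] = (-0.5000,-0.8660,1.7321)
J_ω[:, 1] = z_1
entry J[2][1] = 1.7321

1.732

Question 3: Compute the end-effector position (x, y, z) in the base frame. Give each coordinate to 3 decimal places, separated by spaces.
after link 1: o_1 = (0.0000, 0.0000, 4.0000)
after link 2: o_2 = (0.8660, 1.5000, 5.0000)

0.866 1.500 5.000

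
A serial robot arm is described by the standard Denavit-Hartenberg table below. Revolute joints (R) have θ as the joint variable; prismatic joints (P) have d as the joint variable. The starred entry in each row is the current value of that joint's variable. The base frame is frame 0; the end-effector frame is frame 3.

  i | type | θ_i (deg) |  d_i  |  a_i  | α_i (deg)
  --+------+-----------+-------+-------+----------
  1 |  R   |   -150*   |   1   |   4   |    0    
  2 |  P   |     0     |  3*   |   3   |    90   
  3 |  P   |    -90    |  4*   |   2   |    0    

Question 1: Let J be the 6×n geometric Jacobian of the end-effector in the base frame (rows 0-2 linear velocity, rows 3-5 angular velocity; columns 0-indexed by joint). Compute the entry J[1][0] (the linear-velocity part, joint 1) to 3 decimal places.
-8.062

axis z_0 = ẑ; lever o_n−o_0 = (-8.0622,-0.0359,2.0000)
cross product → J_v[:, 0] = (0.0359,-8.0622,0.0000)
J_ω[:, 0] = z_0
entry J[1][0] = -8.0622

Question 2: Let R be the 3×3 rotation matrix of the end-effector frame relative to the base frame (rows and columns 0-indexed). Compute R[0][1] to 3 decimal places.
End-effector y-axis (col 1 of R) = (-0.8660,-0.5000,0.0000)
R[0][1] = -0.8660

-0.866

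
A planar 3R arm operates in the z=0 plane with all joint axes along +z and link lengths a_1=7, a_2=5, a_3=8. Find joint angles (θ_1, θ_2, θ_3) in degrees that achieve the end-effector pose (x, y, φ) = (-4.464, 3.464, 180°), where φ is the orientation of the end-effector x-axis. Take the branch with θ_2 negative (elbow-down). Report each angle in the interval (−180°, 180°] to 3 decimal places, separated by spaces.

wrist centre = target − a_3·(cos φ, sin φ) = (3.5360, 3.4640)
cos θ_2 = (24.5026−7²−5²)/(2·7·5) = -0.7071; θ_2 = -134.9999° (elbow-down)
β = atan2(3.4640,3.5360) = 44.4107°; ψ = atan2(-3.5355,3.4645) = -45.5817°
θ_1 = β − ψ = 89.9924°
θ_3 = φ − θ_1 − θ_2 = -134.9924° (wrapped to (-180°,180°])

89.992 -135.000 -134.992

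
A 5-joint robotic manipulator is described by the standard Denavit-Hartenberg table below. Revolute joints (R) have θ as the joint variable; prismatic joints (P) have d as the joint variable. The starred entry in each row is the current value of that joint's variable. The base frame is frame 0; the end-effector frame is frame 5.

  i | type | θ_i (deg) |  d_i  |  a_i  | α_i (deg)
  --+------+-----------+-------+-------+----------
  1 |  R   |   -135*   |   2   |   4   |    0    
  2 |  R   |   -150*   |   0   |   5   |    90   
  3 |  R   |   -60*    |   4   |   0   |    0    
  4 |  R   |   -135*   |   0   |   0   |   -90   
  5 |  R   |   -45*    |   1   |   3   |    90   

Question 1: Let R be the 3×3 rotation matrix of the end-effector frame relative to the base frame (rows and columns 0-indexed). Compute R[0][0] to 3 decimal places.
End-effector x-axis (col 0 of R) = (0.5062,-0.8428,0.1830)
R[0][0] = 0.5062

0.506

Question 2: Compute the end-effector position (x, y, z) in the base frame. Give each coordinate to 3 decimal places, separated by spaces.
after link 1: o_1 = (-2.8284, -2.8284, 2.0000)
after link 2: o_2 = (-1.5343, 2.0012, 2.0000)
after link 3: o_3 = (2.3294, 0.9659, 2.0000)
after link 4: o_4 = (2.3294, 0.9659, 2.0000)
after link 5: o_5 = (3.7811, -1.8123, 1.5831)

3.781 -1.812 1.583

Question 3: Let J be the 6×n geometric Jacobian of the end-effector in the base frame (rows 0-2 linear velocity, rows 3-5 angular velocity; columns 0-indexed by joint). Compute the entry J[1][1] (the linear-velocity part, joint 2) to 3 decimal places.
6.610

axis z_1 = (0.0000,0.0000,1.0000); lever o_n−o_1 = (6.6095,1.0161,-0.4169)
cross product → J_v[:, 1] = (-1.0161,6.6095,0.0000)
J_ω[:, 1] = z_1
entry J[1][1] = 6.6095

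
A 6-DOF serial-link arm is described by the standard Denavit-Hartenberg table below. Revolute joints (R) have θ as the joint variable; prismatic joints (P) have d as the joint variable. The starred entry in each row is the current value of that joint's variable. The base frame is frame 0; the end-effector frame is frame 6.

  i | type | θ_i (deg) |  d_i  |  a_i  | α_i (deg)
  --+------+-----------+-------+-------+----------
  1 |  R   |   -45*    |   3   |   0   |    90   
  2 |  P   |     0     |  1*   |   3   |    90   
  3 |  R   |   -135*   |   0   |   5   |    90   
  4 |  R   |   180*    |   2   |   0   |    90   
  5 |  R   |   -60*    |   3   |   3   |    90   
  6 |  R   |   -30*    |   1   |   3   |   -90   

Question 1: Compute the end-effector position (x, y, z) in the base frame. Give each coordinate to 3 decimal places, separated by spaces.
4.762 0.239 1.500

after link 1: o_1 = (0.0000, 0.0000, 3.0000)
after link 2: o_2 = (1.4142, -2.8284, 3.0000)
after link 3: o_3 = (1.4142, 2.1716, 3.0000)
after link 4: o_4 = (-0.5858, 2.1716, 3.0000)
after link 5: o_5 = (2.0123, 0.6716, -0.0000)
after link 6: o_6 = (4.7623, 0.2386, 1.5000)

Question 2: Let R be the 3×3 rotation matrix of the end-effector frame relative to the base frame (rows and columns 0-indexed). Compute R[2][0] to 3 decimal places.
0.500

End-effector x-axis (col 0 of R) = (0.7500,-0.4330,0.5000)
R[2][0] = 0.5000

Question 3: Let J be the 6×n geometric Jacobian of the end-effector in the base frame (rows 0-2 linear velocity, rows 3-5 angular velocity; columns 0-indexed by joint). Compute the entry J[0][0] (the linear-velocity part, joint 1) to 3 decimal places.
axis z_0 = ẑ; lever o_n−o_0 = (4.7623,0.2386,1.5000)
cross product → J_v[:, 0] = (-0.2386,4.7623,0.0000)
J_ω[:, 0] = z_0
entry J[0][0] = -0.2386

-0.239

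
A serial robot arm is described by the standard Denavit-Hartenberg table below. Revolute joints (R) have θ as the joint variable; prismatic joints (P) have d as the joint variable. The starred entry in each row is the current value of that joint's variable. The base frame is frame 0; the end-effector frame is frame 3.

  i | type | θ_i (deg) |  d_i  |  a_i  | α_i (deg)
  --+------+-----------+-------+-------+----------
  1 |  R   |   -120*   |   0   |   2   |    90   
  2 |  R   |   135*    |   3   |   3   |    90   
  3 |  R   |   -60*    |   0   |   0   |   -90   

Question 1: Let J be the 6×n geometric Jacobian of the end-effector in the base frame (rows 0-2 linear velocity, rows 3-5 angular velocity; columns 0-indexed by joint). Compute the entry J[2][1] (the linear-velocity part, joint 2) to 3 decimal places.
-2.121

axis z_1 = (-0.8660,0.5000,0.0000); lever o_n−o_1 = (-1.5374,3.3371,2.1213)
cross product → J_v[:, 1] = (1.0607,1.8371,-2.1213)
J_ω[:, 1] = z_1
entry J[2][1] = -2.1213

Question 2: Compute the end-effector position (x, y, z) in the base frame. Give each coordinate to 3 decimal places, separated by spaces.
after link 1: o_1 = (-1.0000, -1.7321, 0.0000)
after link 2: o_2 = (-2.5374, 1.6051, 2.1213)
after link 3: o_3 = (-2.5374, 1.6051, 2.1213)

-2.537 1.605 2.121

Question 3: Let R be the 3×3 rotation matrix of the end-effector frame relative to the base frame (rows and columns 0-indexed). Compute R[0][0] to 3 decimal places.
End-effector x-axis (col 0 of R) = (0.9268,-0.1268,0.3536)
R[0][0] = 0.9268

0.927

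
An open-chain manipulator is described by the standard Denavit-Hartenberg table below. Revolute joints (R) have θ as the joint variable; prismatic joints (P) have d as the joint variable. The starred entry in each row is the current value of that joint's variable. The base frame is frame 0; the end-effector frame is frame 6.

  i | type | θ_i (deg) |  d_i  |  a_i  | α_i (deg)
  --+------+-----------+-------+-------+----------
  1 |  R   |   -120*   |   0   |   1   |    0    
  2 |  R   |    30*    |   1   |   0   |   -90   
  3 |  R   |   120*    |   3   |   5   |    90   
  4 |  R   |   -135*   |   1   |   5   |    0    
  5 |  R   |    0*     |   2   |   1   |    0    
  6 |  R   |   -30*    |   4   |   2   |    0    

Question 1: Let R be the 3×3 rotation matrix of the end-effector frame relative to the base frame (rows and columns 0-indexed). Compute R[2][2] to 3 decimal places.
End-effector z-axis (col 2 of R) = (0.0000,-0.8660,-0.5000)
R[2][2] = -0.5000

-0.500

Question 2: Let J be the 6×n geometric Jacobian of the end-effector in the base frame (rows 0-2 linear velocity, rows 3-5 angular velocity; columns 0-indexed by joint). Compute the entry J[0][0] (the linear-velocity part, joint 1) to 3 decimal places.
7.515

axis z_0 = ẑ; lever o_n−o_0 = (-2.2603,-7.5154,-1.4829)
cross product → J_v[:, 0] = (7.5154,-2.2603,0.0000)
J_ω[:, 0] = z_0
entry J[0][0] = 7.5154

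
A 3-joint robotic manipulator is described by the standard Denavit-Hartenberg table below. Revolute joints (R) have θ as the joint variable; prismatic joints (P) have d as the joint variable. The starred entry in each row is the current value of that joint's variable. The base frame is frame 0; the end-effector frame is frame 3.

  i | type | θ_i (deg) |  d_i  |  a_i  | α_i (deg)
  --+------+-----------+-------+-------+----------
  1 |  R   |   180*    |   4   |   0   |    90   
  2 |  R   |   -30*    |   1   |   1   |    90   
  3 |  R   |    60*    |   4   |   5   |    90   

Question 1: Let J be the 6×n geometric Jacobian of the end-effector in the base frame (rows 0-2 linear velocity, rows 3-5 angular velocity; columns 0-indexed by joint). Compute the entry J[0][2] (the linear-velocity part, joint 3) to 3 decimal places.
3.750

axis z_2 = (0.5000,0.0000,-0.8660); lever o_n−o_2 = (-0.1651,4.3301,-4.7141)
cross product → J_v[:, 2] = (3.7500,2.5000,2.1651)
J_ω[:, 2] = z_2
entry J[0][2] = 3.7500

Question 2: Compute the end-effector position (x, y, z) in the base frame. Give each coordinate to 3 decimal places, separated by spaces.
after link 1: o_1 = (0.0000, 0.0000, 4.0000)
after link 2: o_2 = (-0.8660, 1.0000, 3.5000)
after link 3: o_3 = (-1.0311, 5.3301, -1.2141)

-1.031 5.330 -1.214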